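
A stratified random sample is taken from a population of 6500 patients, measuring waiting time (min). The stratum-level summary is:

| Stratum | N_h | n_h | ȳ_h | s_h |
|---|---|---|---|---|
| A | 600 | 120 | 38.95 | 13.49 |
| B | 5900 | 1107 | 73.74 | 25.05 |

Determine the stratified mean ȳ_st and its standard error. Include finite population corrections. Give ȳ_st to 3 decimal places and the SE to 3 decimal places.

ȳ_st = Σ W_h ȳ_h = (600·38.95 + 5900·73.74)/6500 = 70.52862
V̂(ȳ_st) = Σ W_h² (1 − n_h/N_h) s_h²/n_h, with W_h = N_h/N and N = 6500:
  stratum A: (600/6500)²·(1 − 120/600)·13.49²/120 = 0.0103373
  stratum B: (5900/6500)²·(1 − 1107/5900)·25.05²/1107 = 0.379403
V̂(ȳ_st) = 0.38974
SE(ȳ_st) = √0.38974 = 0.624292

ȳ_st ≈ 70.529, SE ≈ 0.624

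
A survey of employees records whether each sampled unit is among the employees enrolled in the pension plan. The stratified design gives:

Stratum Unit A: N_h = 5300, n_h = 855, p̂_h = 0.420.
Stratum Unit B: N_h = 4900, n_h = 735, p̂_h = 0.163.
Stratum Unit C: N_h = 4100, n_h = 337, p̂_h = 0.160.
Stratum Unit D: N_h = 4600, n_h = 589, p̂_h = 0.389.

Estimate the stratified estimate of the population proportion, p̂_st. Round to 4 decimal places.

p̂_st ≈ 0.2894

N = 18900; stratum weights W_h = N_h/N.
p̂_st = Σ W_h p̂_h = (5300·0.420 + 4900·0.163 + 4100·0.160 + 4600·0.389)/18900 = 0.28942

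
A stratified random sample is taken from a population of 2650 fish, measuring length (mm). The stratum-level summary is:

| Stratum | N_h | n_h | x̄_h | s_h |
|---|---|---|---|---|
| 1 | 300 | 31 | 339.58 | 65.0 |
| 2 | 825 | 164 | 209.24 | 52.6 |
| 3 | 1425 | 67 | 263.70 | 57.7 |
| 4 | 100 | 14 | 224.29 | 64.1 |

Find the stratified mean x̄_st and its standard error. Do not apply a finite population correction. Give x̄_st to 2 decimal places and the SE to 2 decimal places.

x̄_st ≈ 253.85, SE ≈ 4.26

x̄_st = Σ W_h x̄_h = (300·339.58 + 825·209.24 + 1425·263.70 + 100·224.29)/2650 = 253.84849
V̂(x̄_st) = Σ W_h² s_h²/n_h, with W_h = N_h/N and N = 2650:
  stratum 1: (300/2650)²·65.0²/31 = 1.74669
  stratum 2: (825/2650)²·52.6²/164 = 1.6351
  stratum 3: (1425/2650)²·57.7²/67 = 14.3686
  stratum 4: (100/2650)²·64.1²/14 = 0.417923
V̂(x̄_st) = 18.1683
SE(x̄_st) = √18.1683 = 4.26243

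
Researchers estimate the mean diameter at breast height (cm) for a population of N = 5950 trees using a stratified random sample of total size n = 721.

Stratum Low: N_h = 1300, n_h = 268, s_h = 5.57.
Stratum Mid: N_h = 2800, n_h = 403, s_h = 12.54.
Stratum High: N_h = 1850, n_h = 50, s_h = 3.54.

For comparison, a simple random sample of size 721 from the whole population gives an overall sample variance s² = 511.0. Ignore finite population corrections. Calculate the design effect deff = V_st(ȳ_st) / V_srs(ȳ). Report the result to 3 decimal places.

deff ≈ 0.164

V̂(ȳ_st) = Σ W_h² s_h²/n_h, with W_h = N_h/N and N = 5950:
  stratum Low: (1300/5950)²·5.57²/268 = 0.00552622
  stratum Mid: (2800/5950)²·12.54²/403 = 0.0864116
  stratum High: (1850/5950)²·3.54²/50 = 0.0242296
V_st = 0.116167
V_srs = s²/n = 511.0/721 = 0.708738
deff = V_st / V_srs = 0.116167/0.708738 = 0.1639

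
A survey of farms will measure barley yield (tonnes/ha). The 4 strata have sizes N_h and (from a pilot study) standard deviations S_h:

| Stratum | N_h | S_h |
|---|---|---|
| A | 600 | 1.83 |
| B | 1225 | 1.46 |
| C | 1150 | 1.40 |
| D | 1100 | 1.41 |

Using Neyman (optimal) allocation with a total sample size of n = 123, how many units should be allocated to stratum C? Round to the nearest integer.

Neyman allocation: n_h = n · N_h S_h / Σ N_i S_i, with n = 123.
  stratum A: N_h·S_h = 600·1.83 = 1098.00
  stratum B: N_h·S_h = 1225·1.46 = 1788.50
  stratum C: N_h·S_h = 1150·1.40 = 1610.00
  stratum D: N_h·S_h = 1100·1.41 = 1551.00
Σ N_h S_h = 6047.50
n for stratum C = 123·1610.00/6047.50 = 32.746 → 33

33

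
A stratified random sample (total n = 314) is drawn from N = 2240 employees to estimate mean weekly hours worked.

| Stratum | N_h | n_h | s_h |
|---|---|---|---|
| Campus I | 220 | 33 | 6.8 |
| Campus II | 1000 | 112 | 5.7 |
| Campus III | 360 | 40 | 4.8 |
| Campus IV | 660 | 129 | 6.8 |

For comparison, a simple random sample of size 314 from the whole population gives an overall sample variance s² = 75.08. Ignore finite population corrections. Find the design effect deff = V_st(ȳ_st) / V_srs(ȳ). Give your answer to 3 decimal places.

deff ≈ 0.491

V̂(ȳ_st) = Σ W_h² s_h²/n_h, with W_h = N_h/N and N = 2240:
  stratum Campus I: (220/2240)²·6.8²/33 = 0.0135162
  stratum Campus II: (1000/2240)²·5.7²/112 = 0.0578144
  stratum Campus III: (360/2240)²·4.8²/40 = 0.0148776
  stratum Campus IV: (660/2240)²·6.8²/129 = 0.0311186
V_st = 0.117327
V_srs = s²/n = 75.08/314 = 0.239108
deff = V_st / V_srs = 0.117327/0.239108 = 0.4907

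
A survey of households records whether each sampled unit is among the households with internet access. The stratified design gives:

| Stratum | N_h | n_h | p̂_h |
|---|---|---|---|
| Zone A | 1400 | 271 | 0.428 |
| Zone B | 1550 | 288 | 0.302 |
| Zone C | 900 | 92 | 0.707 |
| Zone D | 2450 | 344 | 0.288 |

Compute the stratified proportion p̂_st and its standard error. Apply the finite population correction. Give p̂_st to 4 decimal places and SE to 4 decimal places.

p̂_st ≈ 0.3824, SE ≈ 0.0138

N = 6300; stratum weights W_h = N_h/N.
p̂_st = Σ W_h p̂_h = (1400·0.428 + 1550·0.302 + 900·0.707 + 2450·0.288)/6300 = 0.38241
V̂(p̂_st) = Σ W_h² (1 − n_h/N_h) p̂_h(1−p̂_h)/(n_h−1):
  stratum Zone A: (1400/6300)²·(1 − 271/1400)·0.428·0.572/270 = 3.61091e-05
  stratum Zone B: (1550/6300)²·(1 − 288/1550)·0.302·0.698/287 = 3.61985e-05
  stratum Zone C: (900/6300)²·(1 − 92/900)·0.707·0.293/91 = 4.17079e-05
  stratum Zone D: (2450/6300)²·(1 − 344/2450)·0.288·0.712/343 = 7.7718e-05
V̂(p̂_st) = 0.000191734; SE = √V̂ = 0.0138468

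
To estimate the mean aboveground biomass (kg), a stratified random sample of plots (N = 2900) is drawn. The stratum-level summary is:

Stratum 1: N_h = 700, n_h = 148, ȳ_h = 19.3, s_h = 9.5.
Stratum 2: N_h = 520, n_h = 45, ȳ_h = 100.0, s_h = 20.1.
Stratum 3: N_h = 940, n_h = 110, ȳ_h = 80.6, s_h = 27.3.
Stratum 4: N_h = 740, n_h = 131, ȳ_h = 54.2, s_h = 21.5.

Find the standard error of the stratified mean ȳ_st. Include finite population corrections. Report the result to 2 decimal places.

SE(ȳ_st) ≈ 1.05

V̂(ȳ_st) = Σ W_h² (1 − n_h/N_h) s_h²/n_h, with W_h = N_h/N and N = 2900:
  stratum 1: (700/2900)²·(1 − 148/700)·9.5²/148 = 0.0280173
  stratum 2: (520/2900)²·(1 − 45/520)·20.1²/45 = 0.263682
  stratum 3: (940/2900)²·(1 − 110/940)·27.3²/110 = 0.628554
  stratum 4: (740/2900)²·(1 − 131/740)·21.5²/131 = 0.189086
V̂(ȳ_st) = 1.10934
SE(ȳ_st) = √1.10934 = 1.05325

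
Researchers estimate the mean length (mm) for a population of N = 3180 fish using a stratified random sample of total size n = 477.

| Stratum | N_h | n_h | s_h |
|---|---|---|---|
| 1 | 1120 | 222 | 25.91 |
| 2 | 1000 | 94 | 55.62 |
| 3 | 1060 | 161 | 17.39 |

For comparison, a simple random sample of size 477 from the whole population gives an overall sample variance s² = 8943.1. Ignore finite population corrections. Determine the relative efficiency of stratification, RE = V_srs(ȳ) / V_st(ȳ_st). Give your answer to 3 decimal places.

RE ≈ 4.885

V̂(ȳ_st) = Σ W_h² s_h²/n_h, with W_h = N_h/N and N = 3180:
  stratum 1: (1120/3180)²·25.91²/222 = 0.375114
  stratum 2: (1000/3180)²·55.62²/94 = 3.25447
  stratum 3: (1060/3180)²·17.39²/161 = 0.208704
V_st = 3.83829
V_srs = s²/n = 8943.1/477 = 18.7486
Relative efficiency = V_srs / V_st = 18.7486/3.83829 = 4.8846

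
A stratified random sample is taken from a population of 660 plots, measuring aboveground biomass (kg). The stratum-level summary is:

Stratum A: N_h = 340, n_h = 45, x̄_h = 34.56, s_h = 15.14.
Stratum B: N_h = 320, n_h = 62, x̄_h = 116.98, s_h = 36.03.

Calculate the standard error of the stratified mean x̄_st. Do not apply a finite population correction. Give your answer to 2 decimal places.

V̂(x̄_st) = Σ W_h² s_h²/n_h, with W_h = N_h/N and N = 660:
  stratum A: (340/660)²·15.14²/45 = 1.35179
  stratum B: (320/660)²·36.03²/62 = 4.92208
V̂(x̄_st) = 6.27387
SE(x̄_st) = √6.27387 = 2.50477

SE(x̄_st) ≈ 2.50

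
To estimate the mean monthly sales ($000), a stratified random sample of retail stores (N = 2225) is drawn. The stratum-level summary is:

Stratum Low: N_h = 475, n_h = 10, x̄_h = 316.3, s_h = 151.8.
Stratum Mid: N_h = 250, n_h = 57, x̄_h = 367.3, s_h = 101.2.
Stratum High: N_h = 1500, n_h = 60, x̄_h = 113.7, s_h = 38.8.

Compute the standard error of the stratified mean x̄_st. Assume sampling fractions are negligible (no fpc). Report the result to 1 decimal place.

SE(x̄_st) ≈ 10.9

V̂(x̄_st) = Σ W_h² s_h²/n_h, with W_h = N_h/N and N = 2225:
  stratum Low: (475/2225)²·151.8²/10 = 105.02
  stratum Mid: (250/2225)²·101.2²/57 = 2.26833
  stratum High: (1500/2225)²·38.8²/60 = 11.4034
V̂(x̄_st) = 118.691
SE(x̄_st) = √118.691 = 10.8946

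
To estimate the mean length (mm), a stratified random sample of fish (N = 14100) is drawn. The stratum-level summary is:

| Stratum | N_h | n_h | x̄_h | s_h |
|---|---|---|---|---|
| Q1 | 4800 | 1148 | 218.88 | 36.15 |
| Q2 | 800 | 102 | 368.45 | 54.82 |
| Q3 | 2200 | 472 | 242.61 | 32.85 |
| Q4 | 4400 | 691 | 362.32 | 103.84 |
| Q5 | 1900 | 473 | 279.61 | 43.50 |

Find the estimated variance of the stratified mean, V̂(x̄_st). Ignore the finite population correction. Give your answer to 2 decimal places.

V̂(x̄_st) = Σ W_h² s_h²/n_h, with W_h = N_h/N and N = 14100:
  stratum Q1: (4800/14100)²·36.15²/1148 = 0.131923
  stratum Q2: (800/14100)²·54.82²/102 = 0.0948461
  stratum Q3: (2200/14100)²·32.85²/472 = 0.0556591
  stratum Q4: (4400/14100)²·103.84²/691 = 1.51956
  stratum Q5: (1900/14100)²·43.50²/473 = 0.0726418
V̂(x̄_st) = 1.87463

V̂(x̄_st) ≈ 1.87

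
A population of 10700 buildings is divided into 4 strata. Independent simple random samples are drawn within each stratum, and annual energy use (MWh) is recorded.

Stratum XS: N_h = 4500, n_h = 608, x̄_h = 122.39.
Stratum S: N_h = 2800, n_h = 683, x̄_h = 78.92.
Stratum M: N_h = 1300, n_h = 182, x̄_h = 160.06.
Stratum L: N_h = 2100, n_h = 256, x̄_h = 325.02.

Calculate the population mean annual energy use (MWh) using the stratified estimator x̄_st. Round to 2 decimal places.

N = Σ N_h = 10700. Stratum weights W_h = N_h/N.
x̄_st = (4500·122.39 + 2800·78.92 + 1300·160.06 + 2100·325.02) / 10700 = 155.3599

x̄_st ≈ 155.36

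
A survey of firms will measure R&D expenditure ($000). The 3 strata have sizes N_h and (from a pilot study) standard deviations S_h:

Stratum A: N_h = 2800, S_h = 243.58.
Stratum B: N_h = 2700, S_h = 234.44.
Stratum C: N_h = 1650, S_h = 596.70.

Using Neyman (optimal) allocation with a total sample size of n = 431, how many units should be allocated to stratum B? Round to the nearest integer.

119

Neyman allocation: n_h = n · N_h S_h / Σ N_i S_i, with n = 431.
  stratum A: N_h·S_h = 2800·243.58 = 682024.00
  stratum B: N_h·S_h = 2700·234.44 = 632988.00
  stratum C: N_h·S_h = 1650·596.70 = 984555.00
Σ N_h S_h = 2299567.00
n for stratum B = 431·632988.00/2299567.00 = 118.639 → 119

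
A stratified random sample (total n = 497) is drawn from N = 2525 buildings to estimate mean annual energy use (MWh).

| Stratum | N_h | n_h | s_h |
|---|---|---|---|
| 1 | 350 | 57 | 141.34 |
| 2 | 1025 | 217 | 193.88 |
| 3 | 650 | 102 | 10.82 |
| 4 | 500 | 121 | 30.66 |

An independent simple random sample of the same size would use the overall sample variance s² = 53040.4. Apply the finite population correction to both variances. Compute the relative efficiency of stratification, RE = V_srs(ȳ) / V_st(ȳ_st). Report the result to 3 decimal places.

RE ≈ 3.015

V̂(ȳ_st) = Σ W_h² (1 − n_h/N_h) s_h²/n_h, with W_h = N_h/N and N = 2525:
  stratum 1: (350/2525)²·(1 − 57/350)·141.34²/57 = 5.63726
  stratum 2: (1025/2525)²·(1 − 217/1025)·193.88²/217 = 22.5019
  stratum 3: (650/2525)²·(1 − 102/650)·10.82²/102 = 0.0641247
  stratum 4: (500/2525)²·(1 − 121/500)·30.66²/121 = 0.230911
V_st = 28.4342
V_srs = (1 − 497/2525)·53040.4/497 = 85.715
Relative efficiency = V_srs / V_st = 85.715/28.4342 = 3.0145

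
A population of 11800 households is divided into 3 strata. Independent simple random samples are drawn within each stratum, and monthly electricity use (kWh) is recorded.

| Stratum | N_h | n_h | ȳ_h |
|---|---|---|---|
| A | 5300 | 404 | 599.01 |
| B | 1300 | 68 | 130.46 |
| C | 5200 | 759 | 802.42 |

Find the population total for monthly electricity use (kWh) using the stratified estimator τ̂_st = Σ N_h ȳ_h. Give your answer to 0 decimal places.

τ̂_st = Σ N_h ȳ_h = 5300·599.01 + 1300·130.46 + 5200·802.42 = 7516935

τ̂_st ≈ 7516935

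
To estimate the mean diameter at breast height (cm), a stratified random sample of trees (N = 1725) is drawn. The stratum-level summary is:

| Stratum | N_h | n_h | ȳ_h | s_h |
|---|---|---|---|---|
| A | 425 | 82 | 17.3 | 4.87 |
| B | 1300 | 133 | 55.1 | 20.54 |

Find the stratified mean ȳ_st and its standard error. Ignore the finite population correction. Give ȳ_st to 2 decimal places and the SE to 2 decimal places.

ȳ_st ≈ 45.79, SE ≈ 1.35

ȳ_st = Σ W_h ȳ_h = (425·17.3 + 1300·55.1)/1725 = 45.78696
V̂(ȳ_st) = Σ W_h² s_h²/n_h, with W_h = N_h/N and N = 1725:
  stratum A: (425/1725)²·4.87²/82 = 0.0175567
  stratum B: (1300/1725)²·20.54²/133 = 1.8016
V̂(ȳ_st) = 1.81915
SE(ȳ_st) = √1.81915 = 1.34876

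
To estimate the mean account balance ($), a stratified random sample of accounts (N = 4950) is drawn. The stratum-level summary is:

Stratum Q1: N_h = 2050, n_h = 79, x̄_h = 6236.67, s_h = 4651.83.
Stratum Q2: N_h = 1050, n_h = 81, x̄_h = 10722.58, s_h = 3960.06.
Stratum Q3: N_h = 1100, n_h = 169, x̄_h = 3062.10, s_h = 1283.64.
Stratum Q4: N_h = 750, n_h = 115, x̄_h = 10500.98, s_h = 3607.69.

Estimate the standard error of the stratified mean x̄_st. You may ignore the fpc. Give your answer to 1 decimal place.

V̂(x̄_st) = Σ W_h² s_h²/n_h, with W_h = N_h/N and N = 4950:
  stratum Q1: (2050/4950)²·4651.83²/79 = 46980.5
  stratum Q2: (1050/4950)²·3960.06²/81 = 8711.38
  stratum Q3: (1100/4950)²·1283.64²/169 = 481.476
  stratum Q4: (750/4950)²·3607.69²/115 = 2598.2
V̂(x̄_st) = 58771.6
SE(x̄_st) = √58771.6 = 242.429

SE(x̄_st) ≈ 242.4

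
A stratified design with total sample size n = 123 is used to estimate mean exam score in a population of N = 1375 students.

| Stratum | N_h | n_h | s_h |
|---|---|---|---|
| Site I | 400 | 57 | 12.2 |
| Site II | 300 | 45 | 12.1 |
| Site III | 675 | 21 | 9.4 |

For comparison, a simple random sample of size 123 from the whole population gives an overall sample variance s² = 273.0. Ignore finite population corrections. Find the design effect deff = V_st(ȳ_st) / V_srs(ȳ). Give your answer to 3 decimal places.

V̂(ȳ_st) = Σ W_h² s_h²/n_h, with W_h = N_h/N and N = 1375:
  stratum Site I: (400/1375)²·12.2²/57 = 0.220983
  stratum Site II: (300/1375)²·12.1²/45 = 0.15488
  stratum Site III: (675/1375)²·9.4²/21 = 1.014
V_st = 1.38986
V_srs = s²/n = 273.0/123 = 2.21951
deff = V_st / V_srs = 1.38986/2.21951 = 0.6262

deff ≈ 0.626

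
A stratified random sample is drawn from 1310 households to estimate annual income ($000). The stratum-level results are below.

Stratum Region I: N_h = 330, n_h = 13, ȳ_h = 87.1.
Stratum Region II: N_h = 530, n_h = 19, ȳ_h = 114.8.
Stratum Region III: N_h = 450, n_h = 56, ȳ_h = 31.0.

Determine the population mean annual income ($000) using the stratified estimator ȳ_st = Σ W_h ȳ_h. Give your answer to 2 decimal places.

N = Σ N_h = 1310. Stratum weights W_h = N_h/N.
ȳ_st = (330·87.1 + 530·114.8 + 450·31.0) / 1310 = 79.0359

ȳ_st ≈ 79.04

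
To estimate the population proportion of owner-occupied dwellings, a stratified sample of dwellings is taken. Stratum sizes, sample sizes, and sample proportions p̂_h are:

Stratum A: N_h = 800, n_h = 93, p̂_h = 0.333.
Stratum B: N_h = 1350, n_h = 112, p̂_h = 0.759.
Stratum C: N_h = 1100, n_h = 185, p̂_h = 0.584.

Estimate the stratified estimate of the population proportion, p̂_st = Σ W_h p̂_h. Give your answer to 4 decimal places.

p̂_st ≈ 0.5949

N = 3250; stratum weights W_h = N_h/N.
p̂_st = Σ W_h p̂_h = (800·0.333 + 1350·0.759 + 1100·0.584)/3250 = 0.59491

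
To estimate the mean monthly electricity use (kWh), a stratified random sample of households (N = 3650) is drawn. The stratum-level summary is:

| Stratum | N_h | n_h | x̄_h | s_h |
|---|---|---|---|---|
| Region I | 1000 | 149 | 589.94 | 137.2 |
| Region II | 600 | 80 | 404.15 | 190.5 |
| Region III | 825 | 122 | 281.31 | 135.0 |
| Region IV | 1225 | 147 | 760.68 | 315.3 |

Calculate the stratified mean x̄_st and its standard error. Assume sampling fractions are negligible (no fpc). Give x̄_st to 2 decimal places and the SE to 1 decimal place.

x̄_st = Σ W_h x̄_h = (1000·589.94 + 600·404.15 + 825·281.31 + 1225·760.68)/3650 = 546.94349
V̂(x̄_st) = Σ W_h² s_h²/n_h, with W_h = N_h/N and N = 3650:
  stratum Region I: (1000/3650)²·137.2²/149 = 9.48279
  stratum Region II: (600/3650)²·190.5²/80 = 12.2579
  stratum Region III: (825/3650)²·135.0²/122 = 7.63185
  stratum Region IV: (1225/3650)²·315.3²/147 = 76.1758
V̂(x̄_st) = 105.548
SE(x̄_st) = √105.548 = 10.2737

x̄_st ≈ 546.94, SE ≈ 10.3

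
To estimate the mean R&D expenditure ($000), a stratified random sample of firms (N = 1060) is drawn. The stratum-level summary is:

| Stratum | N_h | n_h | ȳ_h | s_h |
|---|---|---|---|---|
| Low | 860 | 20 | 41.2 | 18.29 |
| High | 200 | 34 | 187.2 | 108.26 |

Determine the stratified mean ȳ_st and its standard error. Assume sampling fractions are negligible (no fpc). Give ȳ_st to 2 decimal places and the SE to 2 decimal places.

ȳ_st ≈ 68.75, SE ≈ 4.83

ȳ_st = Σ W_h ȳ_h = (860·41.2 + 200·187.2)/1060 = 68.74717
V̂(ȳ_st) = Σ W_h² s_h²/n_h, with W_h = N_h/N and N = 1060:
  stratum Low: (860/1060)²·18.29²/20 = 11.0099
  stratum High: (200/1060)²·108.26²/34 = 12.2717
V̂(ȳ_st) = 23.2816
SE(ȳ_st) = √23.2816 = 4.8251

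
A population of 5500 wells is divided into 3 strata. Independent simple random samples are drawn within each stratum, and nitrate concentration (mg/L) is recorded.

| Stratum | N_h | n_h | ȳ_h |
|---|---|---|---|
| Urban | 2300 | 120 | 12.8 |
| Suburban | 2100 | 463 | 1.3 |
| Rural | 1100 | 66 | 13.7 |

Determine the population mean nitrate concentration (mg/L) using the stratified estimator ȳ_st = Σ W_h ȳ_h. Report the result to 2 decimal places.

ȳ_st ≈ 8.59

N = Σ N_h = 5500. Stratum weights W_h = N_h/N.
ȳ_st = (2300·12.8 + 2100·1.3 + 1100·13.7) / 5500 = 8.5891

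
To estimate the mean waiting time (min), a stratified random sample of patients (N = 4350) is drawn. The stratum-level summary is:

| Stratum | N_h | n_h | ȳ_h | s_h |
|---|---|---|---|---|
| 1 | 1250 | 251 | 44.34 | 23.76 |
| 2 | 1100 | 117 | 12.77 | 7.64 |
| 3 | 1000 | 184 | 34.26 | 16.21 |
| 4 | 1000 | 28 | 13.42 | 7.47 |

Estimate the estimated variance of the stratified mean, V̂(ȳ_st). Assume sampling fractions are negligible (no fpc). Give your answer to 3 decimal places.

V̂(ȳ_st) = Σ W_h² s_h²/n_h, with W_h = N_h/N and N = 4350:
  stratum 1: (1250/4350)²·23.76²/251 = 0.185721
  stratum 2: (1100/4350)²·7.64²/117 = 0.0319013
  stratum 3: (1000/4350)²·16.21²/184 = 0.0754692
  stratum 4: (1000/4350)²·7.47²/28 = 0.105318
V̂(ȳ_st) = 0.39841

V̂(ȳ_st) ≈ 0.398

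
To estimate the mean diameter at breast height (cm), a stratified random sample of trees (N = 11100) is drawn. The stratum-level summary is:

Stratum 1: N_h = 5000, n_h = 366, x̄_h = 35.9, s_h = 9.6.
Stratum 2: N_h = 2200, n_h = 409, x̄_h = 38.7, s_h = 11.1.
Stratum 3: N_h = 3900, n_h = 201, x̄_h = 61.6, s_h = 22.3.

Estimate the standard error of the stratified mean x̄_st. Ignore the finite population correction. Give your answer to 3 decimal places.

SE(x̄_st) ≈ 0.607

V̂(x̄_st) = Σ W_h² s_h²/n_h, with W_h = N_h/N and N = 11100:
  stratum 1: (5000/11100)²·9.6²/366 = 0.0510923
  stratum 2: (2200/11100)²·11.1²/409 = 0.0118337
  stratum 3: (3900/11100)²·22.3²/201 = 0.30542
V̂(x̄_st) = 0.368346
SE(x̄_st) = √0.368346 = 0.606915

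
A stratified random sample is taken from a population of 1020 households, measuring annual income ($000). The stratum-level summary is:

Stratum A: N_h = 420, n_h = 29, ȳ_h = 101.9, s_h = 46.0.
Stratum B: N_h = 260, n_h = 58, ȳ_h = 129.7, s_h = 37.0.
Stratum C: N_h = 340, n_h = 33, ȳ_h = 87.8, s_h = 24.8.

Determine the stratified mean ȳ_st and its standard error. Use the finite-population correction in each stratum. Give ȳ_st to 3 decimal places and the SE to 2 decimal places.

ȳ_st ≈ 104.286, SE ≈ 3.82

ȳ_st = Σ W_h ȳ_h = (420·101.9 + 260·129.7 + 340·87.8)/1020 = 104.28627
V̂(ȳ_st) = Σ W_h² (1 − n_h/N_h) s_h²/n_h, with W_h = N_h/N and N = 1020:
  stratum A: (420/1020)²·(1 − 29/420)·46.0²/29 = 11.5171
  stratum B: (260/1020)²·(1 − 58/260)·37.0²/58 = 1.19152
  stratum C: (340/1020)²·(1 − 33/340)·24.8²/33 = 1.86985
V̂(ȳ_st) = 14.5785
SE(ȳ_st) = √14.5785 = 3.81818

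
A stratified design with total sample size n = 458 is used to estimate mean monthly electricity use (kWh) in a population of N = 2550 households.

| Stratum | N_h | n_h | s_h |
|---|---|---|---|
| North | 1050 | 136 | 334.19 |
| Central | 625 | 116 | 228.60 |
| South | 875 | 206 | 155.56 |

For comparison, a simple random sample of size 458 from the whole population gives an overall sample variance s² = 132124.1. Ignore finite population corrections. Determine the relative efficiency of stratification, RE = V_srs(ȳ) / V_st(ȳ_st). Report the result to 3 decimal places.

RE ≈ 1.602

V̂(ȳ_st) = Σ W_h² s_h²/n_h, with W_h = N_h/N and N = 2550:
  stratum North: (1050/2550)²·334.19²/136 = 139.234
  stratum Central: (625/2550)²·228.60²/116 = 27.0629
  stratum South: (875/2550)²·155.56²/206 = 13.8313
V_st = 180.129
V_srs = s²/n = 132124.1/458 = 288.481
Relative efficiency = V_srs / V_st = 288.481/180.129 = 1.6015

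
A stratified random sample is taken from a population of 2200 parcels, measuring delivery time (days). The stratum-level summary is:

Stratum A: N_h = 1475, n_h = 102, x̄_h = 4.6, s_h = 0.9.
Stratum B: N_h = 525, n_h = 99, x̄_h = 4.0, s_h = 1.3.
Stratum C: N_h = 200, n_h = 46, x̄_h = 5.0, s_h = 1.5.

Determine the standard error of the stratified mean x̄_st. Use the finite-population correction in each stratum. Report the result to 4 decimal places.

V̂(x̄_st) = Σ W_h² (1 − n_h/N_h) s_h²/n_h, with W_h = N_h/N and N = 2200:
  stratum A: (1475/2200)²·(1 − 102/1475)·0.9²/102 = 0.00332278
  stratum B: (525/2200)²·(1 − 99/525)·1.3²/99 = 0.000788815
  stratum C: (200/2200)²·(1 − 46/200)·1.5²/46 = 0.000311265
V̂(x̄_st) = 0.00442286
SE(x̄_st) = √0.00442286 = 0.0665046

SE(x̄_st) ≈ 0.0665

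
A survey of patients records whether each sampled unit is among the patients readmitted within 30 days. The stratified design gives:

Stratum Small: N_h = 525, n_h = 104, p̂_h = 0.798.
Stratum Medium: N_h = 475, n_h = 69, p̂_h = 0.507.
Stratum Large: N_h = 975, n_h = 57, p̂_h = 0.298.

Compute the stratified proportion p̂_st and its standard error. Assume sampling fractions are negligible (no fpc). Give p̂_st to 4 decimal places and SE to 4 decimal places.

p̂_st ≈ 0.4812, SE ≈ 0.0351

N = 1975; stratum weights W_h = N_h/N.
p̂_st = Σ W_h p̂_h = (525·0.798 + 475·0.507 + 975·0.298)/1975 = 0.48118
V̂(p̂_st) = Σ W_h² p̂_h(1−p̂_h)/(n_h−1):
  stratum Small: (525/1975)²·0.798·0.202/103 = 0.000110586
  stratum Medium: (475/1975)²·0.507·0.493/68 = 0.000212617
  stratum Large: (975/1975)²·0.298·0.702/56 = 0.000910417
V̂(p̂_st) = 0.00123362; SE = √V̂ = 0.0351229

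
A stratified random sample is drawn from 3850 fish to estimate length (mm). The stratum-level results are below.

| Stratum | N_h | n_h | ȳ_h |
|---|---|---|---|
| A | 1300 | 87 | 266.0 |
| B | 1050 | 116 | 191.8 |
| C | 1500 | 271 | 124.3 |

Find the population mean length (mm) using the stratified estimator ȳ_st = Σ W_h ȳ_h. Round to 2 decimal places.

N = Σ N_h = 3850. Stratum weights W_h = N_h/N.
ȳ_st = (1300·266.0 + 1050·191.8 + 1500·124.3) / 3850 = 190.5558

ȳ_st ≈ 190.56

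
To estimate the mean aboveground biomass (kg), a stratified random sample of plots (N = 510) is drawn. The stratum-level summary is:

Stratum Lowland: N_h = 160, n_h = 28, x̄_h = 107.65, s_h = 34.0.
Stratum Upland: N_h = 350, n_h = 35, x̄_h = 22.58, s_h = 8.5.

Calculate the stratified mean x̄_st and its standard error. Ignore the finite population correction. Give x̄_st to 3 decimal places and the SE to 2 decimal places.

x̄_st = Σ W_h x̄_h = (160·107.65 + 350·22.58)/510 = 49.26863
V̂(x̄_st) = Σ W_h² s_h²/n_h, with W_h = N_h/N and N = 510:
  stratum Lowland: (160/510)²·34.0²/28 = 4.06349
  stratum Upland: (350/510)²·8.5²/35 = 0.972222
V̂(x̄_st) = 5.03571
SE(x̄_st) = √5.03571 = 2.24404

x̄_st ≈ 49.269, SE ≈ 2.24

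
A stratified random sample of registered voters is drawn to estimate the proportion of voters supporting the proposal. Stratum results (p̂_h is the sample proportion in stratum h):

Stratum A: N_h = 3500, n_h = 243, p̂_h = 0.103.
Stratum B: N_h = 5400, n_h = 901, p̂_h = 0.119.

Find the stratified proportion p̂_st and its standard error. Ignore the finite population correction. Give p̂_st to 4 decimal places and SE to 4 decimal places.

p̂_st ≈ 0.1127, SE ≈ 0.0101

N = 8900; stratum weights W_h = N_h/N.
p̂_st = Σ W_h p̂_h = (3500·0.103 + 5400·0.119)/8900 = 0.11271
V̂(p̂_st) = Σ W_h² p̂_h(1−p̂_h)/(n_h−1):
  stratum A: (3500/8900)²·0.103·0.897/242 = 5.90433e-05
  stratum B: (5400/8900)²·0.119·0.881/900 = 4.28833e-05
V̂(p̂_st) = 0.000101927; SE = √V̂ = 0.0100959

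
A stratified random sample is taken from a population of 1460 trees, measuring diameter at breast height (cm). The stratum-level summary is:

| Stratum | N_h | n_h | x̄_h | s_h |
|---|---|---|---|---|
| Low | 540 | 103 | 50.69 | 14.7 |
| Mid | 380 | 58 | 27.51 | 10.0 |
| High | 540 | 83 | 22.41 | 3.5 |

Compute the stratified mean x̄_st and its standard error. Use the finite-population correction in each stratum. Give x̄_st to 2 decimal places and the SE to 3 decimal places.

x̄_st ≈ 34.20, SE ≈ 0.590

x̄_st = Σ W_h x̄_h = (540·50.69 + 380·27.51 + 540·22.41)/1460 = 34.19712
V̂(x̄_st) = Σ W_h² (1 − n_h/N_h) s_h²/n_h, with W_h = N_h/N and N = 1460:
  stratum Low: (540/1460)²·(1 − 103/540)·14.7²/103 = 0.232256
  stratum Mid: (380/1460)²·(1 − 58/380)·10.0²/58 = 0.0989705
  stratum High: (540/1460)²·(1 − 83/540)·3.5²/83 = 0.0170869
V̂(x̄_st) = 0.348313
SE(x̄_st) = √0.348313 = 0.590181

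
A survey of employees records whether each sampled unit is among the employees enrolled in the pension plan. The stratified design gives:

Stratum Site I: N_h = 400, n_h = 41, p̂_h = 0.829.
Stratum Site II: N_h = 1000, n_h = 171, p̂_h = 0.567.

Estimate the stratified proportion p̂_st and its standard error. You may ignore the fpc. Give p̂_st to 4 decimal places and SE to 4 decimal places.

N = 1400; stratum weights W_h = N_h/N.
p̂_st = Σ W_h p̂_h = (400·0.829 + 1000·0.567)/1400 = 0.64186
V̂(p̂_st) = Σ W_h² p̂_h(1−p̂_h)/(n_h−1):
  stratum Site I: (400/1400)²·0.829·0.171/40 = 0.000289304
  stratum Site II: (1000/1400)²·0.567·0.433/170 = 0.000736828
V̂(p̂_st) = 0.00102613; SE = √V̂ = 0.0320333

p̂_st ≈ 0.6419, SE ≈ 0.0320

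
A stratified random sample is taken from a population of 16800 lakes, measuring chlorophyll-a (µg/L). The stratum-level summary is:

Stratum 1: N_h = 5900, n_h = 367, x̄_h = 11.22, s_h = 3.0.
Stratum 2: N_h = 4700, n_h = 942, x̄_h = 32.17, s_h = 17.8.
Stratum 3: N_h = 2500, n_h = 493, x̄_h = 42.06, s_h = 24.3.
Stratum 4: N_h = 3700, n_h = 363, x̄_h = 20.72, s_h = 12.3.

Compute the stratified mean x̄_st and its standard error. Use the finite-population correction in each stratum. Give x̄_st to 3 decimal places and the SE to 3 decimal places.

x̄_st ≈ 23.763, SE ≈ 0.252

x̄_st = Σ W_h x̄_h = (5900·11.22 + 4700·32.17 + 2500·42.06 + 3700·20.72)/16800 = 23.76256
V̂(x̄_st) = Σ W_h² (1 − n_h/N_h) s_h²/n_h, with W_h = N_h/N and N = 16800:
  stratum 1: (5900/16800)²·(1 − 367/5900)·3.0²/367 = 0.00283642
  stratum 2: (4700/16800)²·(1 − 942/4700)·17.8²/942 = 0.0210487
  stratum 3: (2500/16800)²·(1 − 493/2500)·24.3²/493 = 0.0212929
  stratum 4: (3700/16800)²·(1 − 363/3700)·12.3²/363 = 0.0182324
V̂(x̄_st) = 0.0634104
SE(x̄_st) = √0.0634104 = 0.251814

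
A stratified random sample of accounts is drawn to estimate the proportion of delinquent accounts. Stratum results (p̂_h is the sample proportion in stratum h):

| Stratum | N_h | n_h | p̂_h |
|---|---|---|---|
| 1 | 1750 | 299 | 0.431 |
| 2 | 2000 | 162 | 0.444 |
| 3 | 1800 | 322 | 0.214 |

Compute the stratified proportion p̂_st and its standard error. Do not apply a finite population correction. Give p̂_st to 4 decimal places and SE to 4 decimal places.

p̂_st ≈ 0.3653, SE ≈ 0.0183

N = 5550; stratum weights W_h = N_h/N.
p̂_st = Σ W_h p̂_h = (1750·0.431 + 2000·0.444 + 1800·0.214)/5550 = 0.36531
V̂(p̂_st) = Σ W_h² p̂_h(1−p̂_h)/(n_h−1):
  stratum 1: (1750/5550)²·0.431·0.569/298 = 8.18207e-05
  stratum 2: (2000/5550)²·0.444·0.556/161 = 0.000199116
  stratum 3: (1800/5550)²·0.214·0.786/321 = 5.51176e-05
V̂(p̂_st) = 0.000336054; SE = √V̂ = 0.0183318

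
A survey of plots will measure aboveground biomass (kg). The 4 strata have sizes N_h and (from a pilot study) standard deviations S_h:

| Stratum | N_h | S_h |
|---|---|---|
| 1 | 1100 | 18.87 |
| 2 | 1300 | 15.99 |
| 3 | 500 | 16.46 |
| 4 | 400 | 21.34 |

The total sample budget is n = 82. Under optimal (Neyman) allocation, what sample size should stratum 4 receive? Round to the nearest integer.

Neyman allocation: n_h = n · N_h S_h / Σ N_i S_i, with n = 82.
  stratum 1: N_h·S_h = 1100·18.87 = 20757.00
  stratum 2: N_h·S_h = 1300·15.99 = 20787.00
  stratum 3: N_h·S_h = 500·16.46 = 8230.00
  stratum 4: N_h·S_h = 400·21.34 = 8536.00
Σ N_h S_h = 58310.00
n for stratum 4 = 82·8536.00/58310.00 = 12.004 → 12

12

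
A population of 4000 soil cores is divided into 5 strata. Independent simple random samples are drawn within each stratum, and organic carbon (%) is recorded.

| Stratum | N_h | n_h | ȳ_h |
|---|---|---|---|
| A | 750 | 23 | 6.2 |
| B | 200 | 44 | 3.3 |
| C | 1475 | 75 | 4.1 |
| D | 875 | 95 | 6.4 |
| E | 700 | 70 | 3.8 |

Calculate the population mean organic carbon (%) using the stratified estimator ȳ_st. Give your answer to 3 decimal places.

N = Σ N_h = 4000. Stratum weights W_h = N_h/N.
ȳ_st = (750·6.2 + 200·3.3 + 1475·4.1 + 875·6.4 + 700·3.8) / 4000 = 4.90437

ȳ_st ≈ 4.904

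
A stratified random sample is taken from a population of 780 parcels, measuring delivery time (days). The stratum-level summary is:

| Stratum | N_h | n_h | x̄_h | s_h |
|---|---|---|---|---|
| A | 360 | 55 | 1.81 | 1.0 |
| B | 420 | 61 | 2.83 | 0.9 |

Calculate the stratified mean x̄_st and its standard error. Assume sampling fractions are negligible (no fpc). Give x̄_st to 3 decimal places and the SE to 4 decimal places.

x̄_st = Σ W_h x̄_h = (360·1.81 + 420·2.83)/780 = 2.35923
V̂(x̄_st) = Σ W_h² s_h²/n_h, with W_h = N_h/N and N = 780:
  stratum A: (360/780)²·1.0²/55 = 0.00387305
  stratum B: (420/780)²·0.9²/61 = 0.00385003
V̂(x̄_st) = 0.00772308
SE(x̄_st) = √0.00772308 = 0.0878811

x̄_st ≈ 2.359, SE ≈ 0.0879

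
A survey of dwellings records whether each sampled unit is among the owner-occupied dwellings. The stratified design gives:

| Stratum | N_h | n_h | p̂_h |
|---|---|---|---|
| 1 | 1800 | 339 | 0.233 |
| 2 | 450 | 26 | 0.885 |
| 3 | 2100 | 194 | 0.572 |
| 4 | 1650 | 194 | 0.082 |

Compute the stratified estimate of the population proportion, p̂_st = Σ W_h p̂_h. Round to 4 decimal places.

N = 6000; stratum weights W_h = N_h/N.
p̂_st = Σ W_h p̂_h = (1800·0.233 + 450·0.885 + 2100·0.572 + 1650·0.082)/6000 = 0.35902

p̂_st ≈ 0.3590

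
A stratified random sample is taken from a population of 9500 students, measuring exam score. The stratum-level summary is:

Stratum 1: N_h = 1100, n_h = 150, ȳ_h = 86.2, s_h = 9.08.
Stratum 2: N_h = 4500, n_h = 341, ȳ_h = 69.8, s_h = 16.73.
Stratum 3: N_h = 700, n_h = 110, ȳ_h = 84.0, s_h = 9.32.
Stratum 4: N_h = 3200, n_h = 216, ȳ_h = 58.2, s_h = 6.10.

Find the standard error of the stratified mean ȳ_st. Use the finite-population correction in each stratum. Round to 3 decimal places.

SE(ȳ_st) ≈ 0.445

V̂(ȳ_st) = Σ W_h² (1 − n_h/N_h) s_h²/n_h, with W_h = N_h/N and N = 9500:
  stratum 1: (1100/9500)²·(1 − 150/1100)·9.08²/150 = 0.00636428
  stratum 2: (4500/9500)²·(1 − 341/4500)·16.73²/341 = 0.170213
  stratum 3: (700/9500)²·(1 − 110/700)·9.32²/110 = 0.00361362
  stratum 4: (3200/9500)²·(1 − 216/3200)·6.10²/216 = 0.0182267
V̂(ȳ_st) = 0.198417
SE(ȳ_st) = √0.198417 = 0.44544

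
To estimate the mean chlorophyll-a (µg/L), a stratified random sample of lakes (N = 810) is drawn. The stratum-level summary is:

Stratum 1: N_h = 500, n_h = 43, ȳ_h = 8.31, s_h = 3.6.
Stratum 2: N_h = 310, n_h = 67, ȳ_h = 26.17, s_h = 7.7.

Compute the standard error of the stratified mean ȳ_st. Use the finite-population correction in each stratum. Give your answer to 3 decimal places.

SE(ȳ_st) ≈ 0.454

V̂(ȳ_st) = Σ W_h² (1 − n_h/N_h) s_h²/n_h, with W_h = N_h/N and N = 810:
  stratum 1: (500/810)²·(1 − 43/500)·3.6²/43 = 0.104967
  stratum 2: (310/810)²·(1 − 67/310)·7.7²/67 = 0.101603
V̂(ȳ_st) = 0.20657
SE(ȳ_st) = √0.20657 = 0.454499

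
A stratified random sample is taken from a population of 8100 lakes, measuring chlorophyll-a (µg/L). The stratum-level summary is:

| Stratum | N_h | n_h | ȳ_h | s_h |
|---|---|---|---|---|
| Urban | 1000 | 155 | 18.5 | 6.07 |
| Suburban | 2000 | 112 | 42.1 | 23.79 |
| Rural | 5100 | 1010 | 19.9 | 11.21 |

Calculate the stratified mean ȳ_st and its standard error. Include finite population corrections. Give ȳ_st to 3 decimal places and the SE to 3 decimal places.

ȳ_st = Σ W_h ȳ_h = (1000·18.5 + 2000·42.1 + 5100·19.9)/8100 = 25.20864
V̂(ȳ_st) = Σ W_h² (1 − n_h/N_h) s_h²/n_h, with W_h = N_h/N and N = 8100:
  stratum Urban: (1000/8100)²·(1 − 155/1000)·6.07²/155 = 0.00306149
  stratum Suburban: (2000/8100)²·(1 − 112/2000)·23.79²/112 = 0.290826
  stratum Rural: (5100/8100)²·(1 − 1010/5100)·11.21²/1010 = 0.0395561
V̂(ȳ_st) = 0.333443
SE(ȳ_st) = √0.333443 = 0.577445

ȳ_st ≈ 25.209, SE ≈ 0.577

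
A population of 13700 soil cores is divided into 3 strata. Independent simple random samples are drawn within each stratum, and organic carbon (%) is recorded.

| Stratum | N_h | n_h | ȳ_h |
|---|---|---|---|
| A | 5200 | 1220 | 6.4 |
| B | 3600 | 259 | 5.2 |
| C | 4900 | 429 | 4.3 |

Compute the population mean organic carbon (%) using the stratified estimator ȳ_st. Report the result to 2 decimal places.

ȳ_st ≈ 5.33

N = Σ N_h = 13700. Stratum weights W_h = N_h/N.
ȳ_st = (5200·6.4 + 3600·5.2 + 4900·4.3) / 13700 = 5.3336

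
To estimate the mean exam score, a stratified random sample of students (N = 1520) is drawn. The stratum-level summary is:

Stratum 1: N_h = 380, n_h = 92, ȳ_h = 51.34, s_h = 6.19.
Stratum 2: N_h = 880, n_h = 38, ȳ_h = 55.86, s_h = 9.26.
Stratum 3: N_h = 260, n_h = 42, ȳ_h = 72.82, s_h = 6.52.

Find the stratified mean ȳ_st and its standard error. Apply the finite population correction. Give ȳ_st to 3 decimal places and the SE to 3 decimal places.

ȳ_st = Σ W_h ȳ_h = (380·51.34 + 880·55.86 + 260·72.82)/1520 = 57.63105
V̂(ȳ_st) = Σ W_h² (1 − n_h/N_h) s_h²/n_h, with W_h = N_h/N and N = 1520:
  stratum 1: (380/1520)²·(1 − 92/380)·6.19²/92 = 0.019728
  stratum 2: (880/1520)²·(1 − 38/880)·9.26²/38 = 0.723679
  stratum 3: (260/1520)²·(1 − 42/260)·6.52²/42 = 0.0248307
V̂(ȳ_st) = 0.768238
SE(ȳ_st) = √0.768238 = 0.876492

ȳ_st ≈ 57.631, SE ≈ 0.876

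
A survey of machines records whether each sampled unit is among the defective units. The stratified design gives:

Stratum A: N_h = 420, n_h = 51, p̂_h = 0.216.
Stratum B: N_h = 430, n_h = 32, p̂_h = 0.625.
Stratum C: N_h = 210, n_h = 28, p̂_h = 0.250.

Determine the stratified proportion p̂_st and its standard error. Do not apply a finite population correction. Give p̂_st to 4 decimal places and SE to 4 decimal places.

N = 1060; stratum weights W_h = N_h/N.
p̂_st = Σ W_h p̂_h = (420·0.216 + 430·0.625 + 210·0.250)/1060 = 0.38865
V̂(p̂_st) = Σ W_h² p̂_h(1−p̂_h)/(n_h−1):
  stratum A: (420/1060)²·0.216·0.784/50 = 0.000531724
  stratum B: (430/1060)²·0.625·0.375/31 = 0.00124416
  stratum C: (210/1060)²·0.250·0.750/27 = 0.000272561
V̂(p̂_st) = 0.00204844; SE = √V̂ = 0.0452597

p̂_st ≈ 0.3887, SE ≈ 0.0453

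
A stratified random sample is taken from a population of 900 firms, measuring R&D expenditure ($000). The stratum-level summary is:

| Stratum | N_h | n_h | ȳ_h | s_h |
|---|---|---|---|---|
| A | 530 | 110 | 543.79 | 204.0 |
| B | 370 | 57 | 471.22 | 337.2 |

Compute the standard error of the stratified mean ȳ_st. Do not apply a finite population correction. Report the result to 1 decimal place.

V̂(ȳ_st) = Σ W_h² s_h²/n_h, with W_h = N_h/N and N = 900:
  stratum A: (530/900)²·204.0²/110 = 131.2
  stratum B: (370/900)²·337.2²/57 = 337.147
V̂(ȳ_st) = 468.347
SE(ȳ_st) = √468.347 = 21.6413

SE(ȳ_st) ≈ 21.6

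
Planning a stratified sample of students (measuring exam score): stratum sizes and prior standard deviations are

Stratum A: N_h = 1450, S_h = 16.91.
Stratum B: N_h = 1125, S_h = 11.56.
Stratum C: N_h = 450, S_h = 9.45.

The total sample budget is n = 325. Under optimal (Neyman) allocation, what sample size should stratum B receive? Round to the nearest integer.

101

Neyman allocation: n_h = n · N_h S_h / Σ N_i S_i, with n = 325.
  stratum A: N_h·S_h = 1450·16.91 = 24519.50
  stratum B: N_h·S_h = 1125·11.56 = 13005.00
  stratum C: N_h·S_h = 450·9.45 = 4252.50
Σ N_h S_h = 41777.00
n for stratum B = 325·13005.00/41777.00 = 101.171 → 101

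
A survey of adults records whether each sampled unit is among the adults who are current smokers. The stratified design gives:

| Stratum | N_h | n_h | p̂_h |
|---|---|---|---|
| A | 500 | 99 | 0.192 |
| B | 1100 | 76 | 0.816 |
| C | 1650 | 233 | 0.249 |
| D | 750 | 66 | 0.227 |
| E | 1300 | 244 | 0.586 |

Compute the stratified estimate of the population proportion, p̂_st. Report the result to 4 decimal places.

p̂_st ≈ 0.4408

N = 5300; stratum weights W_h = N_h/N.
p̂_st = Σ W_h p̂_h = (500·0.192 + 1100·0.816 + 1650·0.249 + 750·0.227 + 1300·0.586)/5300 = 0.44085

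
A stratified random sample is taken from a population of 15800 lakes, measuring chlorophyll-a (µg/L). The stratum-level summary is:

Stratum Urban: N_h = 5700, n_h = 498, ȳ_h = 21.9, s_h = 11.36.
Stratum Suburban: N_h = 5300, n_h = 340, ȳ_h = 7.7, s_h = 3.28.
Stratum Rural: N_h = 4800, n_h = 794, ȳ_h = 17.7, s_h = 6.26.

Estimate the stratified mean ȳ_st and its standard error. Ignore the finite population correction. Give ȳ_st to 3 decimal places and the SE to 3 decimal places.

ȳ_st = Σ W_h ȳ_h = (5700·21.9 + 5300·7.7 + 4800·17.7)/15800 = 15.86076
V̂(ȳ_st) = Σ W_h² s_h²/n_h, with W_h = N_h/N and N = 15800:
  stratum Urban: (5700/15800)²·11.36²/498 = 0.0337258
  stratum Suburban: (5300/15800)²·3.28²/340 = 0.00356046
  stratum Rural: (4800/15800)²·6.26²/794 = 0.00455508
V̂(ȳ_st) = 0.0418414
SE(ȳ_st) = √0.0418414 = 0.204552

ȳ_st ≈ 15.861, SE ≈ 0.205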